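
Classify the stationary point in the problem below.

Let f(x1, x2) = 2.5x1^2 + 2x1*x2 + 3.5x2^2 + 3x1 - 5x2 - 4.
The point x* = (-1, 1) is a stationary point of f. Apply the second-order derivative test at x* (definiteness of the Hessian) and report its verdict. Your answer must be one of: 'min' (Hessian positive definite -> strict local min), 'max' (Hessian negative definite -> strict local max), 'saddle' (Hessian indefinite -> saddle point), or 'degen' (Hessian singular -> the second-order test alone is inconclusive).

Compute the Hessian H = grad^2 f:
  H = [[5, 2], [2, 7]]
Verify stationarity: grad f(x*) = H x* + g = (0, 0).
Eigenvalues of H: 3.7639, 8.2361.
Both eigenvalues > 0, so H is positive definite -> x* is a strict local min.

min


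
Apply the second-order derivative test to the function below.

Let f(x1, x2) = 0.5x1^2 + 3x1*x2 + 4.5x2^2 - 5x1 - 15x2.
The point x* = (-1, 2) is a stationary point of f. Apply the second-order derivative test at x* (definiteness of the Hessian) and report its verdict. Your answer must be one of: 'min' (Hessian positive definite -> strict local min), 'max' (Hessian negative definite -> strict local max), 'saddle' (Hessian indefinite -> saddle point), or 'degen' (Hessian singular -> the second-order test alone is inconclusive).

Compute the Hessian H = grad^2 f:
  H = [[1, 3], [3, 9]]
Verify stationarity: grad f(x*) = H x* + g = (0, 0).
Eigenvalues of H: 0, 10.
H has a zero eigenvalue (singular; positive semidefinite but not definite), so H is neither positive definite, negative definite, nor indefinite. The second-order test alone is inconclusive -> degen.
(Indeed, f is constant along the null direction of H through x*, so x* is not a strict local extremum.)

degen


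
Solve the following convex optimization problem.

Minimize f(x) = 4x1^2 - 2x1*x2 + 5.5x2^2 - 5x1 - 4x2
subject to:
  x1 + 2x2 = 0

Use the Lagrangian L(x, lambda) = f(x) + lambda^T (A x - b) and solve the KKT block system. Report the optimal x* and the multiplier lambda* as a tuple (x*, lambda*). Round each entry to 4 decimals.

Form the Lagrangian:
  L(x, lambda) = (1/2) x^T Q x + c^T x + lambda^T (A x - b)
Stationarity (grad_x L = 0): Q x + c + A^T lambda = 0.
Primal feasibility: A x = b.

This gives the KKT block system:
  [ Q   A^T ] [ x     ]   [-c ]
  [ A    0  ] [ lambda ] = [ b ]

Solving the linear system:
  x*      = (0.2353, -0.1176)
  lambda* = (2.8824)
  f(x*)   = -0.3529

x* = (0.2353, -0.1176), lambda* = (2.8824)


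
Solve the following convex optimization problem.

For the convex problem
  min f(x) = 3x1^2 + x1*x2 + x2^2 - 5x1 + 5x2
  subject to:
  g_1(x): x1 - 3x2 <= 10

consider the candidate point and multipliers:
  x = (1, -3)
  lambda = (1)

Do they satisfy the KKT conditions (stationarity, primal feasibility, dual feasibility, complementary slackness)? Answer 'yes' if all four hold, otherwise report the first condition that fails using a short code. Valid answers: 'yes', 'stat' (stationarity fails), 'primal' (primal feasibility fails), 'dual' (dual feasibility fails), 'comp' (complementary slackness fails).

Gradient of f: grad f(x) = Q x + c = (-2, 0)
Constraint values g_i(x) = a_i^T x - b_i:
  g_1((1, -3)) = 0
Stationarity residual: grad f(x) + sum_i lambda_i a_i = (-1, -3)
  -> stationarity FAILS
Primal feasibility (all g_i <= 0): OK
Dual feasibility (all lambda_i >= 0): OK
Complementary slackness (lambda_i * g_i(x) = 0 for all i): OK

Verdict: the first failing condition is stationarity -> stat.

stat


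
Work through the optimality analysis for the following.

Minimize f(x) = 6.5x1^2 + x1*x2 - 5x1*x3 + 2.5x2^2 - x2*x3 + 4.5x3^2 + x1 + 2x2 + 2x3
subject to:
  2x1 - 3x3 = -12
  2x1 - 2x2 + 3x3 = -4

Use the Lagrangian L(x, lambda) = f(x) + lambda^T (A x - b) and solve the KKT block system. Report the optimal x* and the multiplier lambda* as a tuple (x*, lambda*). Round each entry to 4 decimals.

Form the Lagrangian:
  L(x, lambda) = (1/2) x^T Q x + c^T x + lambda^T (A x - b)
Stationarity (grad_x L = 0): Q x + c + A^T lambda = 0.
Primal feasibility: A x = b.

This gives the KKT block system:
  [ Q   A^T ] [ x     ]   [-c ]
  [ A    0  ] [ lambda ] = [ b ]

Solving the linear system:
  x*      = (-2.6842, 2.6316, 2.2105)
  lambda* = (16.0263, 5.1316)
  f(x*)   = 109.9211

x* = (-2.6842, 2.6316, 2.2105), lambda* = (16.0263, 5.1316)


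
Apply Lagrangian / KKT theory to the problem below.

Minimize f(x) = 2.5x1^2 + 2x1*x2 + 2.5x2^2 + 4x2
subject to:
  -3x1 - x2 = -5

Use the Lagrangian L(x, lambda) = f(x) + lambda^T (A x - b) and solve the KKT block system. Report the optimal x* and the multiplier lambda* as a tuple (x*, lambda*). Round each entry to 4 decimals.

Form the Lagrangian:
  L(x, lambda) = (1/2) x^T Q x + c^T x + lambda^T (A x - b)
Stationarity (grad_x L = 0): Q x + c + A^T lambda = 0.
Primal feasibility: A x = b.

This gives the KKT block system:
  [ Q   A^T ] [ x     ]   [-c ]
  [ A    0  ] [ lambda ] = [ b ]

Solving the linear system:
  x*      = (2.0263, -1.0789)
  lambda* = (2.6579)
  f(x*)   = 4.4868

x* = (2.0263, -1.0789), lambda* = (2.6579)


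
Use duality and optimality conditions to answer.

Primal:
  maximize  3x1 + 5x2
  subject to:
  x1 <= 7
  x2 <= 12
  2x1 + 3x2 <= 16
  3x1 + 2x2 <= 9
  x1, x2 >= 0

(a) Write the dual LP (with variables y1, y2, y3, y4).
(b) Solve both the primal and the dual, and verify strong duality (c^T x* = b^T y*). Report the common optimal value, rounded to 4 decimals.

The standard primal-dual pair for 'max c^T x s.t. A x <= b, x >= 0' is:
  Dual:  min b^T y  s.t.  A^T y >= c,  y >= 0.

So the dual LP is:
  minimize  7y1 + 12y2 + 16y3 + 9y4
  subject to:
    y1 + 2y3 + 3y4 >= 3
    y2 + 3y3 + 2y4 >= 5
    y1, y2, y3, y4 >= 0

Solving the primal: x* = (0, 4.5).
  primal value c^T x* = 22.5.
Solving the dual: y* = (0, 0, 0, 2.5).
  dual value b^T y* = 22.5.
Strong duality: c^T x* = b^T y*. Confirmed.

22.5


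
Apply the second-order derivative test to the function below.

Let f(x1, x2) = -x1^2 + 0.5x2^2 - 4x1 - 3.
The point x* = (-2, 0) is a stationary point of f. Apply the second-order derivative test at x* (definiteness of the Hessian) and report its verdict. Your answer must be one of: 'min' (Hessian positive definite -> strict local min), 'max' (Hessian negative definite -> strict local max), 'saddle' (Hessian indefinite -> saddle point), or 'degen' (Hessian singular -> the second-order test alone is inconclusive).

Compute the Hessian H = grad^2 f:
  H = [[-2, 0], [0, 1]]
Verify stationarity: grad f(x*) = H x* + g = (0, 0).
Eigenvalues of H: -2, 1.
Eigenvalues have mixed signs, so H is indefinite -> x* is a saddle point.

saddle


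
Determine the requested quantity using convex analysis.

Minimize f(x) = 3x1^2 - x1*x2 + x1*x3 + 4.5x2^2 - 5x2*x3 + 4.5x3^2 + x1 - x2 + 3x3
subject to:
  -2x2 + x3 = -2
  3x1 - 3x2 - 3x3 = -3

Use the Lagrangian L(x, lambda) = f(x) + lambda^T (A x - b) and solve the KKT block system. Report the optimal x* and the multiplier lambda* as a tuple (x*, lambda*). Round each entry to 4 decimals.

Form the Lagrangian:
  L(x, lambda) = (1/2) x^T Q x + c^T x + lambda^T (A x - b)
Stationarity (grad_x L = 0): Q x + c + A^T lambda = 0.
Primal feasibility: A x = b.

This gives the KKT block system:
  [ Q   A^T ] [ x     ]   [-c ]
  [ A    0  ] [ lambda ] = [ b ]

Solving the linear system:
  x*      = (-0.1412, 0.9529, -0.0941)
  lambda* = (3.6471, 0.298)
  f(x*)   = 3.4059

x* = (-0.1412, 0.9529, -0.0941), lambda* = (3.6471, 0.298)


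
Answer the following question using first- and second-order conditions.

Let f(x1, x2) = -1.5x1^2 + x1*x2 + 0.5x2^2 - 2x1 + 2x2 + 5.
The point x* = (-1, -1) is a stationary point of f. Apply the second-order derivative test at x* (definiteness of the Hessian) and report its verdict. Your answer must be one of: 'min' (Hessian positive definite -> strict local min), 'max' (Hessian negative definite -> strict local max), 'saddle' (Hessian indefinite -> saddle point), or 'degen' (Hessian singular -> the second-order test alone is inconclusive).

Compute the Hessian H = grad^2 f:
  H = [[-3, 1], [1, 1]]
Verify stationarity: grad f(x*) = H x* + g = (0, 0).
Eigenvalues of H: -3.2361, 1.2361.
Eigenvalues have mixed signs, so H is indefinite -> x* is a saddle point.

saddle


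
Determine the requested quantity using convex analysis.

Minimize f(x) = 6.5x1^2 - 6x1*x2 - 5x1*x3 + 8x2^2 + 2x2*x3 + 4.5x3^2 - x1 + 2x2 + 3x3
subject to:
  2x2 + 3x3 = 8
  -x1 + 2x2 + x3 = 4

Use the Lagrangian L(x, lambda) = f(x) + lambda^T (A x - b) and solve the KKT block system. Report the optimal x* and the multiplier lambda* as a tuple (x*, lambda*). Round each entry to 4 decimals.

Form the Lagrangian:
  L(x, lambda) = (1/2) x^T Q x + c^T x + lambda^T (A x - b)
Stationarity (grad_x L = 0): Q x + c + A^T lambda = 0.
Primal feasibility: A x = b.

This gives the KKT block system:
  [ Q   A^T ] [ x     ]   [-c ]
  [ A    0  ] [ lambda ] = [ b ]

Solving the linear system:
  x*      = (0.64, 1.48, 1.68)
  lambda* = (-2.64, -9.96)
  f(x*)   = 34.16

x* = (0.64, 1.48, 1.68), lambda* = (-2.64, -9.96)


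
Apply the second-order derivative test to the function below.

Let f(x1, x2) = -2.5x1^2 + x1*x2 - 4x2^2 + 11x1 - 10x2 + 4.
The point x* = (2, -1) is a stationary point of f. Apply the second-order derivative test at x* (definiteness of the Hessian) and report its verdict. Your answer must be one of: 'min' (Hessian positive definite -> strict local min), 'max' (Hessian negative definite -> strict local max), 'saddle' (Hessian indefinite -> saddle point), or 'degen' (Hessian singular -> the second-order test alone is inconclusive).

Compute the Hessian H = grad^2 f:
  H = [[-5, 1], [1, -8]]
Verify stationarity: grad f(x*) = H x* + g = (0, 0).
Eigenvalues of H: -8.3028, -4.6972.
Both eigenvalues < 0, so H is negative definite -> x* is a strict local max.

max


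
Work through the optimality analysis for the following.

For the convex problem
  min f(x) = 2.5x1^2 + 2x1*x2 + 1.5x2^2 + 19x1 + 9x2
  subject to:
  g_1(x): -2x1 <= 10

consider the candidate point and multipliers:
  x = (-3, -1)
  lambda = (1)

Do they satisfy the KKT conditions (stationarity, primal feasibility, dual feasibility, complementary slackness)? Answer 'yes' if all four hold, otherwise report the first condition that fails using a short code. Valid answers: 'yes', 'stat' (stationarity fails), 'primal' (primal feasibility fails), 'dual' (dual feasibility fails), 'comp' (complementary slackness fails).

Gradient of f: grad f(x) = Q x + c = (2, 0)
Constraint values g_i(x) = a_i^T x - b_i:
  g_1((-3, -1)) = -4
Stationarity residual: grad f(x) + sum_i lambda_i a_i = (0, 0)
  -> stationarity OK
Primal feasibility (all g_i <= 0): OK
Dual feasibility (all lambda_i >= 0): OK
Complementary slackness (lambda_i * g_i(x) = 0 for all i): FAILS

Verdict: the first failing condition is complementary_slackness -> comp.

comp


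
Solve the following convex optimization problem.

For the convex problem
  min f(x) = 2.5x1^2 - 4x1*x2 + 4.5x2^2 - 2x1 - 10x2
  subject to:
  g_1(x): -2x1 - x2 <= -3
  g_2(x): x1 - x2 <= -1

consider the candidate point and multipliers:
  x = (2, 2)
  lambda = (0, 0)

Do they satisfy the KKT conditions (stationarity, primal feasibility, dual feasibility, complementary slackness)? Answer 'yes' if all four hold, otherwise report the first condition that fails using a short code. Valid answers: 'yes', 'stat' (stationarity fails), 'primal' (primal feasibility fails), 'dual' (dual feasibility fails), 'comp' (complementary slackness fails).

Gradient of f: grad f(x) = Q x + c = (0, 0)
Constraint values g_i(x) = a_i^T x - b_i:
  g_1((2, 2)) = -3
  g_2((2, 2)) = 1
Stationarity residual: grad f(x) + sum_i lambda_i a_i = (0, 0)
  -> stationarity OK
Primal feasibility (all g_i <= 0): FAILS
Dual feasibility (all lambda_i >= 0): OK
Complementary slackness (lambda_i * g_i(x) = 0 for all i): OK

Verdict: the first failing condition is primal_feasibility -> primal.

primal


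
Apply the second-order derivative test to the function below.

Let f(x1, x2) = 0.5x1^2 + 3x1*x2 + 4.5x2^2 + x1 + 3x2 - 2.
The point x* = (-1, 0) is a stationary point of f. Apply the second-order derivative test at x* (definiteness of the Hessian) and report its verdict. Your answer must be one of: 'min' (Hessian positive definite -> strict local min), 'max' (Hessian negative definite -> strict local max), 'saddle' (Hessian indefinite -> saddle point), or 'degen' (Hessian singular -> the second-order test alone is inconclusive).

Compute the Hessian H = grad^2 f:
  H = [[1, 3], [3, 9]]
Verify stationarity: grad f(x*) = H x* + g = (0, 0).
Eigenvalues of H: 0, 10.
H has a zero eigenvalue (singular; positive semidefinite but not definite), so H is neither positive definite, negative definite, nor indefinite. The second-order test alone is inconclusive -> degen.
(Indeed, f is constant along the null direction of H through x*, so x* is not a strict local extremum.)

degen


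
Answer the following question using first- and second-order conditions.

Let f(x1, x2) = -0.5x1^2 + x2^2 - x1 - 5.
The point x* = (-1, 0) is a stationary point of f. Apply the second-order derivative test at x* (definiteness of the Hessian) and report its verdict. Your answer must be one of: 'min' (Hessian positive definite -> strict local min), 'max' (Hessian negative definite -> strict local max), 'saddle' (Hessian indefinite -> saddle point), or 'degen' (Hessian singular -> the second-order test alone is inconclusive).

Compute the Hessian H = grad^2 f:
  H = [[-1, 0], [0, 2]]
Verify stationarity: grad f(x*) = H x* + g = (0, 0).
Eigenvalues of H: -1, 2.
Eigenvalues have mixed signs, so H is indefinite -> x* is a saddle point.

saddle


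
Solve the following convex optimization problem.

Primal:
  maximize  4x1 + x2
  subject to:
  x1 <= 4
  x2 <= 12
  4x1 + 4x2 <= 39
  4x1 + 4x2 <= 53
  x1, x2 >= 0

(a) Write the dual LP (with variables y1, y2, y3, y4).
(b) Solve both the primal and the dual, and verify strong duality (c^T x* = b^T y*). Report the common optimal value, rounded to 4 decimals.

The standard primal-dual pair for 'max c^T x s.t. A x <= b, x >= 0' is:
  Dual:  min b^T y  s.t.  A^T y >= c,  y >= 0.

So the dual LP is:
  minimize  4y1 + 12y2 + 39y3 + 53y4
  subject to:
    y1 + 4y3 + 4y4 >= 4
    y2 + 4y3 + 4y4 >= 1
    y1, y2, y3, y4 >= 0

Solving the primal: x* = (4, 5.75).
  primal value c^T x* = 21.75.
Solving the dual: y* = (3, 0, 0.25, 0).
  dual value b^T y* = 21.75.
Strong duality: c^T x* = b^T y*. Confirmed.

21.75


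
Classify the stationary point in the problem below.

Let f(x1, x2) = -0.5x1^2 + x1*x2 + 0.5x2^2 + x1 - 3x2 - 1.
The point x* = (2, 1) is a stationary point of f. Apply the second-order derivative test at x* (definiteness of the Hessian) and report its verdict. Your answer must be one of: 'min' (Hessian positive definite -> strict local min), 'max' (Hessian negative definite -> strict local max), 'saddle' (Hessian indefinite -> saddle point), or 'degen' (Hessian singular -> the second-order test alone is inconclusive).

Compute the Hessian H = grad^2 f:
  H = [[-1, 1], [1, 1]]
Verify stationarity: grad f(x*) = H x* + g = (0, 0).
Eigenvalues of H: -1.4142, 1.4142.
Eigenvalues have mixed signs, so H is indefinite -> x* is a saddle point.

saddle


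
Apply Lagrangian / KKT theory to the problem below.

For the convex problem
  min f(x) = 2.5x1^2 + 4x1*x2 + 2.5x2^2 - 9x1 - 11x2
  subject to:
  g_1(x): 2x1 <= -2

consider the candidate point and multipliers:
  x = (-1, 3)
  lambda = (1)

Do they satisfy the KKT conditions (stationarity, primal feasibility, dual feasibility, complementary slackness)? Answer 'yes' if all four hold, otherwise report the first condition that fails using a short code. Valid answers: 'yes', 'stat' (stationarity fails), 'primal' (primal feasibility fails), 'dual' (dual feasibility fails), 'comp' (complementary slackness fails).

Gradient of f: grad f(x) = Q x + c = (-2, 0)
Constraint values g_i(x) = a_i^T x - b_i:
  g_1((-1, 3)) = 0
Stationarity residual: grad f(x) + sum_i lambda_i a_i = (0, 0)
  -> stationarity OK
Primal feasibility (all g_i <= 0): OK
Dual feasibility (all lambda_i >= 0): OK
Complementary slackness (lambda_i * g_i(x) = 0 for all i): OK

Verdict: yes, KKT holds.

yes


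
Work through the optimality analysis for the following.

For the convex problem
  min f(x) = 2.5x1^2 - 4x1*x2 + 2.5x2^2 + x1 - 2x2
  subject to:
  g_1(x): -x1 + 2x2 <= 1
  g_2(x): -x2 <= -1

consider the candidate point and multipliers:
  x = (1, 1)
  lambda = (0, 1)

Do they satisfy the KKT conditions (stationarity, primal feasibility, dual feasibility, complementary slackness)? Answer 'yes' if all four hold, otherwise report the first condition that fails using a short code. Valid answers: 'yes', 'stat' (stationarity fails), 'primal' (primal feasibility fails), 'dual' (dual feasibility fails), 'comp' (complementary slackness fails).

Gradient of f: grad f(x) = Q x + c = (2, -1)
Constraint values g_i(x) = a_i^T x - b_i:
  g_1((1, 1)) = 0
  g_2((1, 1)) = 0
Stationarity residual: grad f(x) + sum_i lambda_i a_i = (2, -2)
  -> stationarity FAILS
Primal feasibility (all g_i <= 0): OK
Dual feasibility (all lambda_i >= 0): OK
Complementary slackness (lambda_i * g_i(x) = 0 for all i): OK

Verdict: the first failing condition is stationarity -> stat.

stat


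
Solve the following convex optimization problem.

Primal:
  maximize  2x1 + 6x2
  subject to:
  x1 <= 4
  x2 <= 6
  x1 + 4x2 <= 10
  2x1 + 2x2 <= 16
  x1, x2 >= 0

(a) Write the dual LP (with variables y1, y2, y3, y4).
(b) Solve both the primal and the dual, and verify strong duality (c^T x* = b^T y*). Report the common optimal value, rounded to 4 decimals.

The standard primal-dual pair for 'max c^T x s.t. A x <= b, x >= 0' is:
  Dual:  min b^T y  s.t.  A^T y >= c,  y >= 0.

So the dual LP is:
  minimize  4y1 + 6y2 + 10y3 + 16y4
  subject to:
    y1 + y3 + 2y4 >= 2
    y2 + 4y3 + 2y4 >= 6
    y1, y2, y3, y4 >= 0

Solving the primal: x* = (4, 1.5).
  primal value c^T x* = 17.
Solving the dual: y* = (0.5, 0, 1.5, 0).
  dual value b^T y* = 17.
Strong duality: c^T x* = b^T y*. Confirmed.

17


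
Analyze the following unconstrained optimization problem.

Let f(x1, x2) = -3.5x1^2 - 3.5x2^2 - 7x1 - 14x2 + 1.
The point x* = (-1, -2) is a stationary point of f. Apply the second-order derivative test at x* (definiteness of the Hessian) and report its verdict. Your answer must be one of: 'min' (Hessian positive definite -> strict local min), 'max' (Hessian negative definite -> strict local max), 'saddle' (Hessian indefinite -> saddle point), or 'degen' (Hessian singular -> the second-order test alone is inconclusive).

Compute the Hessian H = grad^2 f:
  H = [[-7, 0], [0, -7]]
Verify stationarity: grad f(x*) = H x* + g = (0, 0).
Eigenvalues of H: -7, -7.
Both eigenvalues < 0, so H is negative definite -> x* is a strict local max.

max


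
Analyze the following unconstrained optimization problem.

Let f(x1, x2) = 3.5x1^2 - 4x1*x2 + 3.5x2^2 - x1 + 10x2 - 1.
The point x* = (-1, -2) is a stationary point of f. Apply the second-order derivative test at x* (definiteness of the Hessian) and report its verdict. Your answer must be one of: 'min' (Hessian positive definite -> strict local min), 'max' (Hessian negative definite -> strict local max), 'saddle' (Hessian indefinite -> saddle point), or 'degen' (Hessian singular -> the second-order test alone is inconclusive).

Compute the Hessian H = grad^2 f:
  H = [[7, -4], [-4, 7]]
Verify stationarity: grad f(x*) = H x* + g = (0, 0).
Eigenvalues of H: 3, 11.
Both eigenvalues > 0, so H is positive definite -> x* is a strict local min.

min


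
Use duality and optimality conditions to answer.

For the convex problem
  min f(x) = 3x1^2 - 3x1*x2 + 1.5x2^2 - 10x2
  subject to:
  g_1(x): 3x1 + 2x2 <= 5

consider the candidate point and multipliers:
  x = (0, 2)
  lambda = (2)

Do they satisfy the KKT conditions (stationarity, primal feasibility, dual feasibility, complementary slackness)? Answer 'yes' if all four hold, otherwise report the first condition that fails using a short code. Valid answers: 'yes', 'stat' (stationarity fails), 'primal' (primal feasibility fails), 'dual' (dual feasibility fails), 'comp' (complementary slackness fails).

Gradient of f: grad f(x) = Q x + c = (-6, -4)
Constraint values g_i(x) = a_i^T x - b_i:
  g_1((0, 2)) = -1
Stationarity residual: grad f(x) + sum_i lambda_i a_i = (0, 0)
  -> stationarity OK
Primal feasibility (all g_i <= 0): OK
Dual feasibility (all lambda_i >= 0): OK
Complementary slackness (lambda_i * g_i(x) = 0 for all i): FAILS

Verdict: the first failing condition is complementary_slackness -> comp.

comp


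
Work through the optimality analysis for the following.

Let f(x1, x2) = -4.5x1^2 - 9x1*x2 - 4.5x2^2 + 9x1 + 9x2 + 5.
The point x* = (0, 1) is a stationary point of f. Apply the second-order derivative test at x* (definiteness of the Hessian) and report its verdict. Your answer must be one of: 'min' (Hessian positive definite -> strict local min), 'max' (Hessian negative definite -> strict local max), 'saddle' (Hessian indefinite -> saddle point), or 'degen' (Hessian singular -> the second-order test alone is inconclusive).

Compute the Hessian H = grad^2 f:
  H = [[-9, -9], [-9, -9]]
Verify stationarity: grad f(x*) = H x* + g = (0, 0).
Eigenvalues of H: -18, 0.
H has a zero eigenvalue (singular; negative semidefinite but not definite), so H is neither positive definite, negative definite, nor indefinite. The second-order test alone is inconclusive -> degen.
(Indeed, f is constant along the null direction of H through x*, so x* is not a strict local extremum.)

degen


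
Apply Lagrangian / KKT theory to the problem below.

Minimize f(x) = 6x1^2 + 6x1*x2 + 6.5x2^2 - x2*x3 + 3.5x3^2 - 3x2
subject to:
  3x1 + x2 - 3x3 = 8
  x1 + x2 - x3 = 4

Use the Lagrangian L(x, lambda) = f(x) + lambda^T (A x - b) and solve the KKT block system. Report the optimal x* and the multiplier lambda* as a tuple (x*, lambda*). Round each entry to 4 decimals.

Form the Lagrangian:
  L(x, lambda) = (1/2) x^T Q x + c^T x + lambda^T (A x - b)
Stationarity (grad_x L = 0): Q x + c + A^T lambda = 0.
Primal feasibility: A x = b.

This gives the KKT block system:
  [ Q   A^T ] [ x     ]   [-c ]
  [ A    0  ] [ lambda ] = [ b ]

Solving the linear system:
  x*      = (0.2105, 2, -1.7895)
  lambda* = (5.7632, -31.8158)
  f(x*)   = 37.5789

x* = (0.2105, 2, -1.7895), lambda* = (5.7632, -31.8158)


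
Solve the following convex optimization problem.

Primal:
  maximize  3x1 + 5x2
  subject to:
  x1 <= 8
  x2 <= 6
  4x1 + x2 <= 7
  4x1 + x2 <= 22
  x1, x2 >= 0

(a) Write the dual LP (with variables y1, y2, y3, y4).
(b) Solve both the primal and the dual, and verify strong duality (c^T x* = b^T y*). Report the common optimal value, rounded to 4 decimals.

The standard primal-dual pair for 'max c^T x s.t. A x <= b, x >= 0' is:
  Dual:  min b^T y  s.t.  A^T y >= c,  y >= 0.

So the dual LP is:
  minimize  8y1 + 6y2 + 7y3 + 22y4
  subject to:
    y1 + 4y3 + 4y4 >= 3
    y2 + y3 + y4 >= 5
    y1, y2, y3, y4 >= 0

Solving the primal: x* = (0.25, 6).
  primal value c^T x* = 30.75.
Solving the dual: y* = (0, 4.25, 0.75, 0).
  dual value b^T y* = 30.75.
Strong duality: c^T x* = b^T y*. Confirmed.

30.75


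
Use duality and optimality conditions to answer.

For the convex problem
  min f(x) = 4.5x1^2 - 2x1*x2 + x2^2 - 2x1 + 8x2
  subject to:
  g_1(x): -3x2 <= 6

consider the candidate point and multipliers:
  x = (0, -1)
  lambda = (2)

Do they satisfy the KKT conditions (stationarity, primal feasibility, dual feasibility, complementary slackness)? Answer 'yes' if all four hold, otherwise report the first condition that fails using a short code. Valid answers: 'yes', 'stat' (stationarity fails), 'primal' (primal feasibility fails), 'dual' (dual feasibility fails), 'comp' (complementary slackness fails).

Gradient of f: grad f(x) = Q x + c = (0, 6)
Constraint values g_i(x) = a_i^T x - b_i:
  g_1((0, -1)) = -3
Stationarity residual: grad f(x) + sum_i lambda_i a_i = (0, 0)
  -> stationarity OK
Primal feasibility (all g_i <= 0): OK
Dual feasibility (all lambda_i >= 0): OK
Complementary slackness (lambda_i * g_i(x) = 0 for all i): FAILS

Verdict: the first failing condition is complementary_slackness -> comp.

comp


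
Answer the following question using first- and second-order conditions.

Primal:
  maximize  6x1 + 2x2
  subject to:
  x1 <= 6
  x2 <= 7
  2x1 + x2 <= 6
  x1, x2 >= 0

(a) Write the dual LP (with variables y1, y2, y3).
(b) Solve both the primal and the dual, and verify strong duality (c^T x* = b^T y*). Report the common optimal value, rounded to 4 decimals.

The standard primal-dual pair for 'max c^T x s.t. A x <= b, x >= 0' is:
  Dual:  min b^T y  s.t.  A^T y >= c,  y >= 0.

So the dual LP is:
  minimize  6y1 + 7y2 + 6y3
  subject to:
    y1 + 2y3 >= 6
    y2 + y3 >= 2
    y1, y2, y3 >= 0

Solving the primal: x* = (3, 0).
  primal value c^T x* = 18.
Solving the dual: y* = (0, 0, 3).
  dual value b^T y* = 18.
Strong duality: c^T x* = b^T y*. Confirmed.

18


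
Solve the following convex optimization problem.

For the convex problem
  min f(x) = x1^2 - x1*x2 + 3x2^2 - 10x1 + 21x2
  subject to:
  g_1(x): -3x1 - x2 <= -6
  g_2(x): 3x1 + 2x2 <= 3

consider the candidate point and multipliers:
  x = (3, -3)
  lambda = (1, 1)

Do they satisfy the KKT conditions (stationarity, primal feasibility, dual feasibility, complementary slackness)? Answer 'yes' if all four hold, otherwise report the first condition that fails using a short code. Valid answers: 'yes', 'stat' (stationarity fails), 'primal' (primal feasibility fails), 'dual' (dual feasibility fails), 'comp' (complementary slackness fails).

Gradient of f: grad f(x) = Q x + c = (-1, 0)
Constraint values g_i(x) = a_i^T x - b_i:
  g_1((3, -3)) = 0
  g_2((3, -3)) = 0
Stationarity residual: grad f(x) + sum_i lambda_i a_i = (-1, 1)
  -> stationarity FAILS
Primal feasibility (all g_i <= 0): OK
Dual feasibility (all lambda_i >= 0): OK
Complementary slackness (lambda_i * g_i(x) = 0 for all i): OK

Verdict: the first failing condition is stationarity -> stat.

stat


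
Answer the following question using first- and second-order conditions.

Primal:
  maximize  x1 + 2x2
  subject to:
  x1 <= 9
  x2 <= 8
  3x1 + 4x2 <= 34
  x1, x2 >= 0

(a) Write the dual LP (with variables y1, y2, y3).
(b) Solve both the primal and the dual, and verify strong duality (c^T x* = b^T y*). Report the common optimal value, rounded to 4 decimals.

The standard primal-dual pair for 'max c^T x s.t. A x <= b, x >= 0' is:
  Dual:  min b^T y  s.t.  A^T y >= c,  y >= 0.

So the dual LP is:
  minimize  9y1 + 8y2 + 34y3
  subject to:
    y1 + 3y3 >= 1
    y2 + 4y3 >= 2
    y1, y2, y3 >= 0

Solving the primal: x* = (0.6667, 8).
  primal value c^T x* = 16.6667.
Solving the dual: y* = (0, 0.6667, 0.3333).
  dual value b^T y* = 16.6667.
Strong duality: c^T x* = b^T y*. Confirmed.

16.6667


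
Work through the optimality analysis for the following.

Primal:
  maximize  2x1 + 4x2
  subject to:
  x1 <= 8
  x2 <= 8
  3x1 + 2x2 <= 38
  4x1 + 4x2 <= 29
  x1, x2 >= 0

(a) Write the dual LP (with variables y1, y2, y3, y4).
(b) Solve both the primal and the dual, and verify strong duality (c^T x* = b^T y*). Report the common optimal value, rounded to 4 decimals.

The standard primal-dual pair for 'max c^T x s.t. A x <= b, x >= 0' is:
  Dual:  min b^T y  s.t.  A^T y >= c,  y >= 0.

So the dual LP is:
  minimize  8y1 + 8y2 + 38y3 + 29y4
  subject to:
    y1 + 3y3 + 4y4 >= 2
    y2 + 2y3 + 4y4 >= 4
    y1, y2, y3, y4 >= 0

Solving the primal: x* = (0, 7.25).
  primal value c^T x* = 29.
Solving the dual: y* = (0, 0, 0, 1).
  dual value b^T y* = 29.
Strong duality: c^T x* = b^T y*. Confirmed.

29


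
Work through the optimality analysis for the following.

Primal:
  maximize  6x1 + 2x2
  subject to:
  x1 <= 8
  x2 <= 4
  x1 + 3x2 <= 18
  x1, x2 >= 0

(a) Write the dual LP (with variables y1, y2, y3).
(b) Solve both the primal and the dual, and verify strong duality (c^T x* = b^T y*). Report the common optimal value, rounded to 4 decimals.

The standard primal-dual pair for 'max c^T x s.t. A x <= b, x >= 0' is:
  Dual:  min b^T y  s.t.  A^T y >= c,  y >= 0.

So the dual LP is:
  minimize  8y1 + 4y2 + 18y3
  subject to:
    y1 + y3 >= 6
    y2 + 3y3 >= 2
    y1, y2, y3 >= 0

Solving the primal: x* = (8, 3.3333).
  primal value c^T x* = 54.6667.
Solving the dual: y* = (5.3333, 0, 0.6667).
  dual value b^T y* = 54.6667.
Strong duality: c^T x* = b^T y*. Confirmed.

54.6667


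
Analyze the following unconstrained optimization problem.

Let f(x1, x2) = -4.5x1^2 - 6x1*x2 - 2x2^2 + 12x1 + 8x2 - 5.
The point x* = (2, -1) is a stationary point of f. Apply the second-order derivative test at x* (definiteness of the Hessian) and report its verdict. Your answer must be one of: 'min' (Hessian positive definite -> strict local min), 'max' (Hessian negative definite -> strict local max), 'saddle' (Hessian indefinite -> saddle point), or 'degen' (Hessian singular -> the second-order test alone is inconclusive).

Compute the Hessian H = grad^2 f:
  H = [[-9, -6], [-6, -4]]
Verify stationarity: grad f(x*) = H x* + g = (0, 0).
Eigenvalues of H: -13, 0.
H has a zero eigenvalue (singular; negative semidefinite but not definite), so H is neither positive definite, negative definite, nor indefinite. The second-order test alone is inconclusive -> degen.
(Indeed, f is constant along the null direction of H through x*, so x* is not a strict local extremum.)

degen


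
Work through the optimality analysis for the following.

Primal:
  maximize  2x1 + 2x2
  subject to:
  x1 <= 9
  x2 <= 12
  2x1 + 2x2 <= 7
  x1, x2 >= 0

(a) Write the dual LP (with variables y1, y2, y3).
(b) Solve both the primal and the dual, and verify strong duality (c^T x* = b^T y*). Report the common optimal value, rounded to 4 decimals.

The standard primal-dual pair for 'max c^T x s.t. A x <= b, x >= 0' is:
  Dual:  min b^T y  s.t.  A^T y >= c,  y >= 0.

So the dual LP is:
  minimize  9y1 + 12y2 + 7y3
  subject to:
    y1 + 2y3 >= 2
    y2 + 2y3 >= 2
    y1, y2, y3 >= 0

Solving the primal: x* = (3.5, 0).
  primal value c^T x* = 7.
Solving the dual: y* = (0, 0, 1).
  dual value b^T y* = 7.
Strong duality: c^T x* = b^T y*. Confirmed.

7


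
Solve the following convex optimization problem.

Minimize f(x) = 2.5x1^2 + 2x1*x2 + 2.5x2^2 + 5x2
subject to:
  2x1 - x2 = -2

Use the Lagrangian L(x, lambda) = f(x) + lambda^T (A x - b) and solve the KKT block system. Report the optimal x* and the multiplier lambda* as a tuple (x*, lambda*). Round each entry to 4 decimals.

Form the Lagrangian:
  L(x, lambda) = (1/2) x^T Q x + c^T x + lambda^T (A x - b)
Stationarity (grad_x L = 0): Q x + c + A^T lambda = 0.
Primal feasibility: A x = b.

This gives the KKT block system:
  [ Q   A^T ] [ x     ]   [-c ]
  [ A    0  ] [ lambda ] = [ b ]

Solving the linear system:
  x*      = (-1.0303, -0.0606)
  lambda* = (2.6364)
  f(x*)   = 2.4848

x* = (-1.0303, -0.0606), lambda* = (2.6364)


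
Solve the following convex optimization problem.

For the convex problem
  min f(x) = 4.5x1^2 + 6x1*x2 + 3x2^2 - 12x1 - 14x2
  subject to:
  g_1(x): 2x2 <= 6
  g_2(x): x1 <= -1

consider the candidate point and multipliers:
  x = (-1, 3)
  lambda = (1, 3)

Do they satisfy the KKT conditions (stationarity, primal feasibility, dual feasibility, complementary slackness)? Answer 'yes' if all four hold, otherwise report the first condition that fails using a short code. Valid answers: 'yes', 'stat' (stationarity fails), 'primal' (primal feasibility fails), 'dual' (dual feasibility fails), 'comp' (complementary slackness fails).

Gradient of f: grad f(x) = Q x + c = (-3, -2)
Constraint values g_i(x) = a_i^T x - b_i:
  g_1((-1, 3)) = 0
  g_2((-1, 3)) = 0
Stationarity residual: grad f(x) + sum_i lambda_i a_i = (0, 0)
  -> stationarity OK
Primal feasibility (all g_i <= 0): OK
Dual feasibility (all lambda_i >= 0): OK
Complementary slackness (lambda_i * g_i(x) = 0 for all i): OK

Verdict: yes, KKT holds.

yes


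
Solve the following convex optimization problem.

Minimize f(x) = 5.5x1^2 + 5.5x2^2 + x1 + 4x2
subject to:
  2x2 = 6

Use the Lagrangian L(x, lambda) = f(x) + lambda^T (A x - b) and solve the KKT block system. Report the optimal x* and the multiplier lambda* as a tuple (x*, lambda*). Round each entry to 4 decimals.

Form the Lagrangian:
  L(x, lambda) = (1/2) x^T Q x + c^T x + lambda^T (A x - b)
Stationarity (grad_x L = 0): Q x + c + A^T lambda = 0.
Primal feasibility: A x = b.

This gives the KKT block system:
  [ Q   A^T ] [ x     ]   [-c ]
  [ A    0  ] [ lambda ] = [ b ]

Solving the linear system:
  x*      = (-0.0909, 3)
  lambda* = (-18.5)
  f(x*)   = 61.4545

x* = (-0.0909, 3), lambda* = (-18.5)


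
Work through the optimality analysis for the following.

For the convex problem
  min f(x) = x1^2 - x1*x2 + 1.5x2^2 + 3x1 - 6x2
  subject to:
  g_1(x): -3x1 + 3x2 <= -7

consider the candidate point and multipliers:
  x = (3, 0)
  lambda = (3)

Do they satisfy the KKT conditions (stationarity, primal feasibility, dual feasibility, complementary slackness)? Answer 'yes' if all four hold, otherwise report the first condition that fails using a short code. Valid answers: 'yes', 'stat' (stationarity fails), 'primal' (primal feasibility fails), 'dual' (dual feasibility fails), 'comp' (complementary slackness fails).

Gradient of f: grad f(x) = Q x + c = (9, -9)
Constraint values g_i(x) = a_i^T x - b_i:
  g_1((3, 0)) = -2
Stationarity residual: grad f(x) + sum_i lambda_i a_i = (0, 0)
  -> stationarity OK
Primal feasibility (all g_i <= 0): OK
Dual feasibility (all lambda_i >= 0): OK
Complementary slackness (lambda_i * g_i(x) = 0 for all i): FAILS

Verdict: the first failing condition is complementary_slackness -> comp.

comp


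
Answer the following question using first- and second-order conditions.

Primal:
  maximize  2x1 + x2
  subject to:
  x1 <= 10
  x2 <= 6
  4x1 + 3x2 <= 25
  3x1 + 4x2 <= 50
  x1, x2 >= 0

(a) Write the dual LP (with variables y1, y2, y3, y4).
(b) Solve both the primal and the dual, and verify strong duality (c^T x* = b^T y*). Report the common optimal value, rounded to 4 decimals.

The standard primal-dual pair for 'max c^T x s.t. A x <= b, x >= 0' is:
  Dual:  min b^T y  s.t.  A^T y >= c,  y >= 0.

So the dual LP is:
  minimize  10y1 + 6y2 + 25y3 + 50y4
  subject to:
    y1 + 4y3 + 3y4 >= 2
    y2 + 3y3 + 4y4 >= 1
    y1, y2, y3, y4 >= 0

Solving the primal: x* = (6.25, 0).
  primal value c^T x* = 12.5.
Solving the dual: y* = (0, 0, 0.5, 0).
  dual value b^T y* = 12.5.
Strong duality: c^T x* = b^T y*. Confirmed.

12.5


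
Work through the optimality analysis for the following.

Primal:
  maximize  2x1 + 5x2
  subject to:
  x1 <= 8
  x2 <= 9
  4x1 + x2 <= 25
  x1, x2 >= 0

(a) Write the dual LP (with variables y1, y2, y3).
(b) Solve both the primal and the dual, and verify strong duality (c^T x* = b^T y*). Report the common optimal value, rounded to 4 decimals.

The standard primal-dual pair for 'max c^T x s.t. A x <= b, x >= 0' is:
  Dual:  min b^T y  s.t.  A^T y >= c,  y >= 0.

So the dual LP is:
  minimize  8y1 + 9y2 + 25y3
  subject to:
    y1 + 4y3 >= 2
    y2 + y3 >= 5
    y1, y2, y3 >= 0

Solving the primal: x* = (4, 9).
  primal value c^T x* = 53.
Solving the dual: y* = (0, 4.5, 0.5).
  dual value b^T y* = 53.
Strong duality: c^T x* = b^T y*. Confirmed.

53


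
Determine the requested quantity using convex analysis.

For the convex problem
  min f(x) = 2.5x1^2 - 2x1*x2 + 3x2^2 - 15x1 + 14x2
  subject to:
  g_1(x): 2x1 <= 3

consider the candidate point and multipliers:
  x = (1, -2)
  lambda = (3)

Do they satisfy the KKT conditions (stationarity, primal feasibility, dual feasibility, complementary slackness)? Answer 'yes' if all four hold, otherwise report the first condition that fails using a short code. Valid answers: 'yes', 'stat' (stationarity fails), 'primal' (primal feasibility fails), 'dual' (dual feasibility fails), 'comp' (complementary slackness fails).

Gradient of f: grad f(x) = Q x + c = (-6, 0)
Constraint values g_i(x) = a_i^T x - b_i:
  g_1((1, -2)) = -1
Stationarity residual: grad f(x) + sum_i lambda_i a_i = (0, 0)
  -> stationarity OK
Primal feasibility (all g_i <= 0): OK
Dual feasibility (all lambda_i >= 0): OK
Complementary slackness (lambda_i * g_i(x) = 0 for all i): FAILS

Verdict: the first failing condition is complementary_slackness -> comp.

comp


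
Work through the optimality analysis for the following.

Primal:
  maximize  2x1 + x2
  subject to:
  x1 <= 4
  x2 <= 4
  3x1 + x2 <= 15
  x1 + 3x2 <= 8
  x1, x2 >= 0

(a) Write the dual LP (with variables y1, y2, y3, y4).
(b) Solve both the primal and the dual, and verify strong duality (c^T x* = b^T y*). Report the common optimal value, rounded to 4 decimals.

The standard primal-dual pair for 'max c^T x s.t. A x <= b, x >= 0' is:
  Dual:  min b^T y  s.t.  A^T y >= c,  y >= 0.

So the dual LP is:
  minimize  4y1 + 4y2 + 15y3 + 8y4
  subject to:
    y1 + 3y3 + y4 >= 2
    y2 + y3 + 3y4 >= 1
    y1, y2, y3, y4 >= 0

Solving the primal: x* = (4, 1.3333).
  primal value c^T x* = 9.3333.
Solving the dual: y* = (1.6667, 0, 0, 0.3333).
  dual value b^T y* = 9.3333.
Strong duality: c^T x* = b^T y*. Confirmed.

9.3333


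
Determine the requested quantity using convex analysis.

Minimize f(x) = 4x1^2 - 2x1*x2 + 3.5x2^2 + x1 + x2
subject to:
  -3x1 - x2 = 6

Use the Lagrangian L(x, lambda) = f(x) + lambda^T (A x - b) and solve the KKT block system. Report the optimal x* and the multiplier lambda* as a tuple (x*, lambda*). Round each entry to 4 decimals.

Form the Lagrangian:
  L(x, lambda) = (1/2) x^T Q x + c^T x + lambda^T (A x - b)
Stationarity (grad_x L = 0): Q x + c + A^T lambda = 0.
Primal feasibility: A x = b.

This gives the KKT block system:
  [ Q   A^T ] [ x     ]   [-c ]
  [ A    0  ] [ lambda ] = [ b ]

Solving the linear system:
  x*      = (-1.6386, -1.0843)
  lambda* = (-3.3133)
  f(x*)   = 8.5783

x* = (-1.6386, -1.0843), lambda* = (-3.3133)


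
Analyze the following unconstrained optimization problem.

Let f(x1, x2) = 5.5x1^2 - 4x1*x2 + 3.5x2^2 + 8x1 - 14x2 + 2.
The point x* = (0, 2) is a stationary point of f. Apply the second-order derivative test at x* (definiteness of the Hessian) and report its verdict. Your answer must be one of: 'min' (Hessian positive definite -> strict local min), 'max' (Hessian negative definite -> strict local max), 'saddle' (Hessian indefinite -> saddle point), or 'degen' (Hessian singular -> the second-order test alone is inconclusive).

Compute the Hessian H = grad^2 f:
  H = [[11, -4], [-4, 7]]
Verify stationarity: grad f(x*) = H x* + g = (0, 0).
Eigenvalues of H: 4.5279, 13.4721.
Both eigenvalues > 0, so H is positive definite -> x* is a strict local min.

min


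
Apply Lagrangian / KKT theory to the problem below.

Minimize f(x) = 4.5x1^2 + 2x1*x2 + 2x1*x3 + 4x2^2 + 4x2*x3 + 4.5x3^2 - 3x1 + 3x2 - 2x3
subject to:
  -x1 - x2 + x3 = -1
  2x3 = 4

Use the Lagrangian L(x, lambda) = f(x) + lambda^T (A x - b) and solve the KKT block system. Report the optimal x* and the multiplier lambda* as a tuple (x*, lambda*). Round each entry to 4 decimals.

Form the Lagrangian:
  L(x, lambda) = (1/2) x^T Q x + c^T x + lambda^T (A x - b)
Stationarity (grad_x L = 0): Q x + c + A^T lambda = 0.
Primal feasibility: A x = b.

This gives the KKT block system:
  [ Q   A^T ] [ x     ]   [-c ]
  [ A    0  ] [ lambda ] = [ b ]

Solving the linear system:
  x*      = (2.1538, 0.8462, 2)
  lambda* = (22.0769, -22.8846)
  f(x*)   = 52.8462

x* = (2.1538, 0.8462, 2), lambda* = (22.0769, -22.8846)


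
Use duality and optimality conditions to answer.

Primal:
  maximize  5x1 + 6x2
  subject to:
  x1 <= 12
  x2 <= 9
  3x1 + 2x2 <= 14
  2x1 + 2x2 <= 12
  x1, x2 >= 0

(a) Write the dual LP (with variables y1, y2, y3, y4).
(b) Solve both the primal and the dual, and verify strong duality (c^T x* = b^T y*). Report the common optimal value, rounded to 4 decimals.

The standard primal-dual pair for 'max c^T x s.t. A x <= b, x >= 0' is:
  Dual:  min b^T y  s.t.  A^T y >= c,  y >= 0.

So the dual LP is:
  minimize  12y1 + 9y2 + 14y3 + 12y4
  subject to:
    y1 + 3y3 + 2y4 >= 5
    y2 + 2y3 + 2y4 >= 6
    y1, y2, y3, y4 >= 0

Solving the primal: x* = (0, 6).
  primal value c^T x* = 36.
Solving the dual: y* = (0, 0, 0, 3).
  dual value b^T y* = 36.
Strong duality: c^T x* = b^T y*. Confirmed.

36
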